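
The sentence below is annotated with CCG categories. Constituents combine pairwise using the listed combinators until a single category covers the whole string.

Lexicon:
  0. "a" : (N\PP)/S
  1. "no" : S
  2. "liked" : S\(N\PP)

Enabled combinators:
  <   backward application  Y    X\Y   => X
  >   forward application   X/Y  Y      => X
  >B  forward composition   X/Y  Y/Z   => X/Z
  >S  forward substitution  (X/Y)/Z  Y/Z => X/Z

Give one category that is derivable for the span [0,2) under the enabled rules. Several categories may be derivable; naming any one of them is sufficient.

N\PP

[0,3] S   <
  [0,2] N\PP   >
    [0,1] "a" : (N\PP)/S
    [1,2] "no" : S
  [2,3] "liked" : S\(N\PP)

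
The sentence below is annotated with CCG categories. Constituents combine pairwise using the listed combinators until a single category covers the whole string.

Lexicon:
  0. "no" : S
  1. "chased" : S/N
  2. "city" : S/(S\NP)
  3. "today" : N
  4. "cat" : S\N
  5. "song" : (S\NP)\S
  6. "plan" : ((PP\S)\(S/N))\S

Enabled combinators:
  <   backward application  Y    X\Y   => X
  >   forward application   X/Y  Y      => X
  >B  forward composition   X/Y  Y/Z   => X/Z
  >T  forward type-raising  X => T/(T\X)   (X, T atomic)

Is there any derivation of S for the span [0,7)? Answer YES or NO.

NO

S S/N S/(S\NP) N S\N (S\NP)\S ((PP\S)\(S/N))\S
CKY chart[0,7] = {N/(N\PP), NP/(NP\PP), PP, PP/(PP\PP), S/(S\PP)}; S ∉ chart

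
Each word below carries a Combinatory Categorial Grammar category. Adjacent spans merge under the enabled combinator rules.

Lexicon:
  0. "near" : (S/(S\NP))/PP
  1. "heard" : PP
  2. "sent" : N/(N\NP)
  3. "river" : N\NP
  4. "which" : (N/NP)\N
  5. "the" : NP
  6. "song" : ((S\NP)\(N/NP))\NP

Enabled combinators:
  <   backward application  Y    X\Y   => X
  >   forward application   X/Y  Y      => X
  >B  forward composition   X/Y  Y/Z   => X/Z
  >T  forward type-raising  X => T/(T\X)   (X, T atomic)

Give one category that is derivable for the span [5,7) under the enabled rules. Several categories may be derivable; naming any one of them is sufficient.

[0,7] S   >
  [0,2] S/(S\NP)   >
    [0,1] "near" : (S/(S\NP))/PP
    [1,2] "heard" : PP
  [2,7] S\NP   <
    [2,5] N/NP   <
      [2,4] N   >
        [2,3] "sent" : N/(N\NP)
        [3,4] "river" : N\NP
      [4,5] "which" : (N/NP)\N
    [5,7] (S\NP)\(N/NP)   <
      [5,6] "the" : NP
      [6,7] "song" : ((S\NP)\(N/NP))\NP

(S\NP)\(N/NP)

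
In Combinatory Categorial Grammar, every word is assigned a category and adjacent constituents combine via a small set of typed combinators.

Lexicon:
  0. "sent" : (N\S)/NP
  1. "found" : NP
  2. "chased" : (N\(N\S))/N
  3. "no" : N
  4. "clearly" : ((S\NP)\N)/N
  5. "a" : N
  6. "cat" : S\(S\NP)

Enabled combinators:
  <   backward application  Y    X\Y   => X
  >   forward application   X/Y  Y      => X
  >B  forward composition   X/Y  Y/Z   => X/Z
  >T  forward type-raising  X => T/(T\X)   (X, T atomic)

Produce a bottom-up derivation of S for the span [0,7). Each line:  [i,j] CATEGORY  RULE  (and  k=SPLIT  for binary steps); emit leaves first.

[0,7] S   <
  [0,6] S\NP   <
    [0,4] N   <
      [0,2] N\S   >
        [0,1] "sent" : (N\S)/NP
        [1,2] "found" : NP
      [2,4] N\(N\S)   >
        [2,3] "chased" : (N\(N\S))/N
        [3,4] "no" : N
    [4,6] (S\NP)\N   >
      [4,5] "clearly" : ((S\NP)\N)/N
      [5,6] "a" : N
  [6,7] "cat" : S\(S\NP)

[0,1] (N\S)/NP  lex  "sent"
[1,2] NP  lex  "found"
[0,2] N\S  >  k=1
[2,3] (N\(N\S))/N  lex  "chased"
[3,4] N  lex  "no"
[2,4] N\(N\S)  >  k=3
[0,4] N  <  k=2
[4,5] ((S\NP)\N)/N  lex  "clearly"
[5,6] N  lex  "a"
[4,6] (S\NP)\N  >  k=5
[0,6] S\NP  <  k=4
[6,7] S\(S\NP)  lex  "cat"
[0,7] S  <  k=6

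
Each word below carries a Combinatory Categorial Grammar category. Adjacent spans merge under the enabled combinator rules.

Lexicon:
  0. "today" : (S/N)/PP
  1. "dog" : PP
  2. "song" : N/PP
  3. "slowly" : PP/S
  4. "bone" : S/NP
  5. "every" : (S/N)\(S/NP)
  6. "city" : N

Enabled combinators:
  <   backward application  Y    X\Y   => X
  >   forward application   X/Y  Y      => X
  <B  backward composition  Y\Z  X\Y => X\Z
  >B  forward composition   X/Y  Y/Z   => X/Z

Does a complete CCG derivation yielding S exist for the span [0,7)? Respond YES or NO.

YES

[0,7] S   >
  [0,6] S/N   <
    [0,5] S/NP   >B
      [0,2] S/N   >
        [0,1] "today" : (S/N)/PP
        [1,2] "dog" : PP
      [2,5] N/NP   >B
        [2,4] N/S   >B
          [2,3] "song" : N/PP
          [3,4] "slowly" : PP/S
        [4,5] "bone" : S/NP
    [5,6] "every" : (S/N)\(S/NP)
  [6,7] "city" : N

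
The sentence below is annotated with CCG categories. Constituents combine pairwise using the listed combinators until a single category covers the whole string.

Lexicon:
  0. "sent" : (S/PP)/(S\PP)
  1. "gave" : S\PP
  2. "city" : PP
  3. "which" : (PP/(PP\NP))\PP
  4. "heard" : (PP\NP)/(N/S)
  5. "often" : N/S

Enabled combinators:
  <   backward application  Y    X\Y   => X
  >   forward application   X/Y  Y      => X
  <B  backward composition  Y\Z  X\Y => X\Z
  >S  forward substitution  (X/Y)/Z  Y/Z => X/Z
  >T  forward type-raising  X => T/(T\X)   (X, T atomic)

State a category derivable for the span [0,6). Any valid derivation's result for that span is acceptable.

S

[0,6] S   >
  [0,2] S/PP   >
    [0,1] "sent" : (S/PP)/(S\PP)
    [1,2] "gave" : S\PP
  [2,6] PP   >
    [2,4] PP/(PP\NP)   <
      [2,3] "city" : PP
      [3,4] "which" : (PP/(PP\NP))\PP
    [4,6] PP\NP   >
      [4,5] "heard" : (PP\NP)/(N/S)
      [5,6] "often" : N/S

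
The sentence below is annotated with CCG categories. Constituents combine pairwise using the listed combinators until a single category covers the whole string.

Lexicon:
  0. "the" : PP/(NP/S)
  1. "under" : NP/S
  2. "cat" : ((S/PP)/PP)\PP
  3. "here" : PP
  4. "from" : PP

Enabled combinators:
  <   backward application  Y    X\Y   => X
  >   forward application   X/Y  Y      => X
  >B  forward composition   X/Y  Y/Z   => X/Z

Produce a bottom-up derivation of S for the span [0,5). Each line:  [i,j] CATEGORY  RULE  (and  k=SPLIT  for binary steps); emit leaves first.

[0,1] PP/(NP/S)  lex  "the"
[1,2] NP/S  lex  "under"
[0,2] PP  >  k=1
[2,3] ((S/PP)/PP)\PP  lex  "cat"
[0,3] (S/PP)/PP  <  k=2
[3,4] PP  lex  "here"
[0,4] S/PP  >  k=3
[4,5] PP  lex  "from"
[0,5] S  >  k=4

[0,5] S   >
  [0,4] S/PP   >
    [0,3] (S/PP)/PP   <
      [0,2] PP   >
        [0,1] "the" : PP/(NP/S)
        [1,2] "under" : NP/S
      [2,3] "cat" : ((S/PP)/PP)\PP
    [3,4] "here" : PP
  [4,5] "from" : PP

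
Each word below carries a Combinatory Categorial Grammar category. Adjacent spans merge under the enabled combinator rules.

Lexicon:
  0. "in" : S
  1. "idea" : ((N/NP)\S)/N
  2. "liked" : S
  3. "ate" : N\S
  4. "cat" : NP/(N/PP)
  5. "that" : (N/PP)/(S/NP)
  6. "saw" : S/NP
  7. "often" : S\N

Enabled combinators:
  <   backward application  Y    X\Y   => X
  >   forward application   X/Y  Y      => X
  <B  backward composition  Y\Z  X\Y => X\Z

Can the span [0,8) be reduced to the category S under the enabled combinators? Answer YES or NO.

[0,8] S   <
  [0,7] N   >
    [0,4] N/NP   <
      [0,1] "in" : S
      [1,4] (N/NP)\S   >
        [1,2] "idea" : ((N/NP)\S)/N
        [2,4] N   <
          [2,3] "liked" : S
          [3,4] "ate" : N\S
    [4,7] NP   >
      [4,5] "cat" : NP/(N/PP)
      [5,7] N/PP   >
        [5,6] "that" : (N/PP)/(S/NP)
        [6,7] "saw" : S/NP
  [7,8] "often" : S\N

YES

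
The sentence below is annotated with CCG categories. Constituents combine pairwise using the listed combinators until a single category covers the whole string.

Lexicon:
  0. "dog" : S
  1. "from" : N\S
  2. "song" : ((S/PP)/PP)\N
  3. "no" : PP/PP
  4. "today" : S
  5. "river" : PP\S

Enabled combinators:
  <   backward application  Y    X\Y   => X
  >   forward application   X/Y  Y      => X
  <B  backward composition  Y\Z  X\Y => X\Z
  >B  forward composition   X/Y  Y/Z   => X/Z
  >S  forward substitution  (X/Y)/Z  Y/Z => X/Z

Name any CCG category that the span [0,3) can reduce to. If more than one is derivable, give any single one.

[0,6] S   >
  [0,4] S/PP   >S
    [0,3] (S/PP)/PP   <
      [0,2] N   <
        [0,1] "dog" : S
        [1,2] "from" : N\S
      [2,3] "song" : ((S/PP)/PP)\N
    [3,4] "no" : PP/PP
  [4,6] PP   <
    [4,5] "today" : S
    [5,6] "river" : PP\S

(S/PP)/PP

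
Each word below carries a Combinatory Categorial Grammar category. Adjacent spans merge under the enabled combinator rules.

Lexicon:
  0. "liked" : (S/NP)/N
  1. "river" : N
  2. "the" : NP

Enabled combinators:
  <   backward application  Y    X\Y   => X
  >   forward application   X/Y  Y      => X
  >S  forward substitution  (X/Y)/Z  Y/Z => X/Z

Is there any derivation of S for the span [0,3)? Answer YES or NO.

YES

[0,3] S   >
  [0,2] S/NP   >
    [0,1] "liked" : (S/NP)/N
    [1,2] "river" : N
  [2,3] "the" : NP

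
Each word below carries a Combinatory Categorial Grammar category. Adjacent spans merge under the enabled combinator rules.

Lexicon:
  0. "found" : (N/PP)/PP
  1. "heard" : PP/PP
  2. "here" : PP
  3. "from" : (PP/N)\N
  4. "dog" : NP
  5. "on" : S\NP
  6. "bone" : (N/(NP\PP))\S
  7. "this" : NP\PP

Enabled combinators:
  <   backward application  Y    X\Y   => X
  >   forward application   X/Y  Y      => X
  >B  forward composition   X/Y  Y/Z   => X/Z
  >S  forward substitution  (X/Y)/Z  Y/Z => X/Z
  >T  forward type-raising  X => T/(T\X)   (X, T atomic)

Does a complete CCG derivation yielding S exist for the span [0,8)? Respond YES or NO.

NO

(N/PP)/PP PP/PP PP (PP/N)\N NP S\NP (N/(NP\PP))\S NP\PP
CKY chart[0,8] = {N/(N\PP), NP/(NP\PP), PP, PP/(N\N), PP/(PP\PP), S/(S\PP)}; S ∉ chart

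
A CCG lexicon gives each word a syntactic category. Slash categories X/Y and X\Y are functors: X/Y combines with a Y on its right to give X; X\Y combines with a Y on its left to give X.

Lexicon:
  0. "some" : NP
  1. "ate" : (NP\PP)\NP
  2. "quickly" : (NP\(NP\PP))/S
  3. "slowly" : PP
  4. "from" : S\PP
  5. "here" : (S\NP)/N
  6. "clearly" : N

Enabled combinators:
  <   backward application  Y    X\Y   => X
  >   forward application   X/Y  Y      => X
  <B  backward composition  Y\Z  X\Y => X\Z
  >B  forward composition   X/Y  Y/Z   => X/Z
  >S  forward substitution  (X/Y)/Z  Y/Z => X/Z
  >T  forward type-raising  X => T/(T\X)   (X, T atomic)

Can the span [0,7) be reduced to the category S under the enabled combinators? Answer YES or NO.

[0,7] S   <
  [0,5] NP   <
    [0,2] NP\PP   <
      [0,1] "some" : NP
      [1,2] "ate" : (NP\PP)\NP
    [2,5] NP\(NP\PP)   >
      [2,3] "quickly" : (NP\(NP\PP))/S
      [3,5] S   >
        [3,4] S/(S\PP)   >T
          [3,4] "slowly" : PP
        [4,5] "from" : S\PP
  [5,7] S\NP   >
    [5,6] "here" : (S\NP)/N
    [6,7] "clearly" : N

YES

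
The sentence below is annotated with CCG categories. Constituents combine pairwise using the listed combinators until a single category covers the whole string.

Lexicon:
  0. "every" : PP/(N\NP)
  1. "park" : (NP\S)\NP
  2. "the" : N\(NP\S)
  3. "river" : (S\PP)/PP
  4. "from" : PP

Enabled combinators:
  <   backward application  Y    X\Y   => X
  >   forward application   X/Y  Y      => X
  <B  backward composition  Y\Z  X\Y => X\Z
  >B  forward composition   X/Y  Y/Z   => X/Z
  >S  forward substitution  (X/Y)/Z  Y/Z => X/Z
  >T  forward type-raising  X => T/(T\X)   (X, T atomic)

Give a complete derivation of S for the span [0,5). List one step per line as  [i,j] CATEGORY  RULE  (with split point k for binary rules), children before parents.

[0,5] S   <
  [0,3] PP   >
    [0,1] "every" : PP/(N\NP)
    [1,3] N\NP   <B
      [1,2] "park" : (NP\S)\NP
      [2,3] "the" : N\(NP\S)
  [3,5] S\PP   >
    [3,4] "river" : (S\PP)/PP
    [4,5] "from" : PP

[0,1] PP/(N\NP)  lex  "every"
[1,2] (NP\S)\NP  lex  "park"
[2,3] N\(NP\S)  lex  "the"
[1,3] N\NP  <B  k=2
[0,3] PP  >  k=1
[3,4] (S\PP)/PP  lex  "river"
[4,5] PP  lex  "from"
[3,5] S\PP  >  k=4
[0,5] S  <  k=3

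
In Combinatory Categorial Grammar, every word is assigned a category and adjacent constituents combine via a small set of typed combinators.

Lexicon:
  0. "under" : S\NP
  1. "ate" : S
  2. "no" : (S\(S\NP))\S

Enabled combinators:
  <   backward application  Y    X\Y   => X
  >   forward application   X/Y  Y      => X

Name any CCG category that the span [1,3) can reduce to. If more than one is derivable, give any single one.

[0,3] S   <
  [0,1] "under" : S\NP
  [1,3] S\(S\NP)   <
    [1,2] "ate" : S
    [2,3] "no" : (S\(S\NP))\S

S\(S\NP)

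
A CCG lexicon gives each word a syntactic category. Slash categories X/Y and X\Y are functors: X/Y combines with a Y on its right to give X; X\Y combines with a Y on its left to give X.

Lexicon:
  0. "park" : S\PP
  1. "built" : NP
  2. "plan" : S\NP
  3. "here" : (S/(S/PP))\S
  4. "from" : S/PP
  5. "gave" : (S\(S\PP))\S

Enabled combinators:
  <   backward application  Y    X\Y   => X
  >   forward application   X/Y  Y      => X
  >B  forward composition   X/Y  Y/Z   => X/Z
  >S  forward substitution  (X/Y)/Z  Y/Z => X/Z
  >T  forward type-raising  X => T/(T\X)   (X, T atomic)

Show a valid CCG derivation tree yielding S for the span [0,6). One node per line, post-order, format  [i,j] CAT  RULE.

[0,6] S   <
  [0,1] "park" : S\PP
  [1,6] S\(S\PP)   <
    [1,5] S   >
      [1,4] S/(S/PP)   <
        [1,3] S   >
          [1,2] S/(S\NP)   >T
            [1,2] "built" : NP
          [2,3] "plan" : S\NP
        [3,4] "here" : (S/(S/PP))\S
      [4,5] "from" : S/PP
    [5,6] "gave" : (S\(S\PP))\S

[0,1] S\PP  lex  "park"
[1,2] NP  lex  "built"
[1,2] S/(S\NP)  >T
[2,3] S\NP  lex  "plan"
[1,3] S  >  k=2
[3,4] (S/(S/PP))\S  lex  "here"
[1,4] S/(S/PP)  <  k=3
[4,5] S/PP  lex  "from"
[1,5] S  >  k=4
[5,6] (S\(S\PP))\S  lex  "gave"
[1,6] S\(S\PP)  <  k=5
[0,6] S  <  k=1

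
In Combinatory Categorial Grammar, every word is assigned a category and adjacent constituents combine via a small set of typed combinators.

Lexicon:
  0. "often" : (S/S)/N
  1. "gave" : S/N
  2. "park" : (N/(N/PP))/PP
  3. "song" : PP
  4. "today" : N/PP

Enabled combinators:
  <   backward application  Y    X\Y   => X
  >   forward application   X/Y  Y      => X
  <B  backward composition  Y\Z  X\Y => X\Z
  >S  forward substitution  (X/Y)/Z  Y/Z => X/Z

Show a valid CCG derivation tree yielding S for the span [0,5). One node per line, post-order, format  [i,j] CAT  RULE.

[0,5] S   >
  [0,2] S/N   >S
    [0,1] "often" : (S/S)/N
    [1,2] "gave" : S/N
  [2,5] N   >
    [2,4] N/(N/PP)   >
      [2,3] "park" : (N/(N/PP))/PP
      [3,4] "song" : PP
    [4,5] "today" : N/PP

[0,1] (S/S)/N  lex  "often"
[1,2] S/N  lex  "gave"
[0,2] S/N  >S  k=1
[2,3] (N/(N/PP))/PP  lex  "park"
[3,4] PP  lex  "song"
[2,4] N/(N/PP)  >  k=3
[4,5] N/PP  lex  "today"
[2,5] N  >  k=4
[0,5] S  >  k=2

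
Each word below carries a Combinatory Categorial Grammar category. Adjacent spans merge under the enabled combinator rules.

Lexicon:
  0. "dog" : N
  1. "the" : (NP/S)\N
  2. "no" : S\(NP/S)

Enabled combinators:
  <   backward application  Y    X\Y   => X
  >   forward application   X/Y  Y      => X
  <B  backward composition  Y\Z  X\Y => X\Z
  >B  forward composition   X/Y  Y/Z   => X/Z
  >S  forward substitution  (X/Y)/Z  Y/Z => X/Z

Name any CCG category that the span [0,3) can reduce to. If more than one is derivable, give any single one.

[0,3] S   <
  [0,2] NP/S   <
    [0,1] "dog" : N
    [1,2] "the" : (NP/S)\N
  [2,3] "no" : S\(NP/S)

S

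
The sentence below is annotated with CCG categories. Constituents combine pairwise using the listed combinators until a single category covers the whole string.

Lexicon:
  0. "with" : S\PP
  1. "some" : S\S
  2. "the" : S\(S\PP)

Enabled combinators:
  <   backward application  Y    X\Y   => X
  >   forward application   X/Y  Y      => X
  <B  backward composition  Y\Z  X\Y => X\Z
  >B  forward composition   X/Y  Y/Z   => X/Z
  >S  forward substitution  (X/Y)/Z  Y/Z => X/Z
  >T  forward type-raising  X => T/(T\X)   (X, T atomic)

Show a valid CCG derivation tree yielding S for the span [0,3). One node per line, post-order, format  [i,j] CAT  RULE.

[0,1] S\PP  lex  "with"
[1,2] S\S  lex  "some"
[0,2] S\PP  <B  k=1
[2,3] S\(S\PP)  lex  "the"
[0,3] S  <  k=2

[0,3] S   <
  [0,2] S\PP   <B
    [0,1] "with" : S\PP
    [1,2] "some" : S\S
  [2,3] "the" : S\(S\PP)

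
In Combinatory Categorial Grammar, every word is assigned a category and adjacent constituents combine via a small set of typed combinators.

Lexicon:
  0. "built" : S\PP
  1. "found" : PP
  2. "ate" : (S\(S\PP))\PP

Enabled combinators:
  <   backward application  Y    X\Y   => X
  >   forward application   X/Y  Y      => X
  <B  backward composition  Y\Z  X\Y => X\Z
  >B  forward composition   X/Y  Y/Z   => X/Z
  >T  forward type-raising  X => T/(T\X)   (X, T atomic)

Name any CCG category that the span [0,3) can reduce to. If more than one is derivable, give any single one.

[0,3] S   <
  [0,1] "built" : S\PP
  [1,3] S\(S\PP)   <
    [1,2] "found" : PP
    [2,3] "ate" : (S\(S\PP))\PP

S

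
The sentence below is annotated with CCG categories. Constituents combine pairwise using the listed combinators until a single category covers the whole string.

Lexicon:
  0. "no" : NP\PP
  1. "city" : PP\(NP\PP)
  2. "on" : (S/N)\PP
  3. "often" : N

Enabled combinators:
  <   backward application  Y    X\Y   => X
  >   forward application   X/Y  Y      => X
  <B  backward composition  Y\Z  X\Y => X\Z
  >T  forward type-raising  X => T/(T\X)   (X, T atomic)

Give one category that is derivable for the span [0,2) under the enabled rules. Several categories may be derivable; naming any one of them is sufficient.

[0,4] S   >
  [0,3] S/N   <
    [0,2] PP   <
      [0,1] "no" : NP\PP
      [1,2] "city" : PP\(NP\PP)
    [2,3] "on" : (S/N)\PP
  [3,4] "often" : N

PP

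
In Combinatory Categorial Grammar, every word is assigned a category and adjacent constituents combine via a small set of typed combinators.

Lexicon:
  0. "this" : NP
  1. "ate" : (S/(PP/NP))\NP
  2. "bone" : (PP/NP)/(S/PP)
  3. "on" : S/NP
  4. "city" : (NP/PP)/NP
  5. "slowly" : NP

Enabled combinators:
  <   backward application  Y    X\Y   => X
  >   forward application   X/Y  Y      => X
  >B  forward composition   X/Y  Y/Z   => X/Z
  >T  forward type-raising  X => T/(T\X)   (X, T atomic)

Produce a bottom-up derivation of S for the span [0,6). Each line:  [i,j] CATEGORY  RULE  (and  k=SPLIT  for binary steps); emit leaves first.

[0,6] S   >
  [0,2] S/(PP/NP)   <
    [0,1] "this" : NP
    [1,2] "ate" : (S/(PP/NP))\NP
  [2,6] PP/NP   >
    [2,3] "bone" : (PP/NP)/(S/PP)
    [3,6] S/PP   >B
      [3,4] "on" : S/NP
      [4,6] NP/PP   >
        [4,5] "city" : (NP/PP)/NP
        [5,6] "slowly" : NP

[0,1] NP  lex  "this"
[1,2] (S/(PP/NP))\NP  lex  "ate"
[0,2] S/(PP/NP)  <  k=1
[2,3] (PP/NP)/(S/PP)  lex  "bone"
[3,4] S/NP  lex  "on"
[4,5] (NP/PP)/NP  lex  "city"
[5,6] NP  lex  "slowly"
[4,6] NP/PP  >  k=5
[3,6] S/PP  >B  k=4
[2,6] PP/NP  >  k=3
[0,6] S  >  k=2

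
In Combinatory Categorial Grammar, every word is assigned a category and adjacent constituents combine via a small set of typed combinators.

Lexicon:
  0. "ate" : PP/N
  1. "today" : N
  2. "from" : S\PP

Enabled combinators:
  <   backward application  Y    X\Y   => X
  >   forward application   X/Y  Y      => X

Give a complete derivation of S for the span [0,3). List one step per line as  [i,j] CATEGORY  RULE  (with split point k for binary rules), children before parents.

[0,3] S   <
  [0,2] PP   >
    [0,1] "ate" : PP/N
    [1,2] "today" : N
  [2,3] "from" : S\PP

[0,1] PP/N  lex  "ate"
[1,2] N  lex  "today"
[0,2] PP  >  k=1
[2,3] S\PP  lex  "from"
[0,3] S  <  k=2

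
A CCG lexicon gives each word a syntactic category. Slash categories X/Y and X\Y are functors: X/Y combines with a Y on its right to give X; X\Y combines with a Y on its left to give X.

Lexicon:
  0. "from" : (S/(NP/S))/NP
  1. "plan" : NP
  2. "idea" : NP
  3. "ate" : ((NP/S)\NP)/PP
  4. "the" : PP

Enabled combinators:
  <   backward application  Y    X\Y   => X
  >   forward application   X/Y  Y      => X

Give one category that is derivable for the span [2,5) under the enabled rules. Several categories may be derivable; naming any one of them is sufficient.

NP/S

[0,5] S   >
  [0,2] S/(NP/S)   >
    [0,1] "from" : (S/(NP/S))/NP
    [1,2] "plan" : NP
  [2,5] NP/S   <
    [2,3] "idea" : NP
    [3,5] (NP/S)\NP   >
      [3,4] "ate" : ((NP/S)\NP)/PP
      [4,5] "the" : PP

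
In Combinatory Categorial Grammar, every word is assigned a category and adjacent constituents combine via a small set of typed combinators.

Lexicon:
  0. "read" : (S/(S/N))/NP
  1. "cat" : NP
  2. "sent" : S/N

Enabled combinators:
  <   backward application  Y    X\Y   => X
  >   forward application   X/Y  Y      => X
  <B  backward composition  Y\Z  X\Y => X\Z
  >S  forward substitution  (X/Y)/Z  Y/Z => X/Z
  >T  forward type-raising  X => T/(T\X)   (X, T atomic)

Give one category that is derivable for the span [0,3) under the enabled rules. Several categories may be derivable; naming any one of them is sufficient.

S

[0,3] S   >
  [0,2] S/(S/N)   >
    [0,1] "read" : (S/(S/N))/NP
    [1,2] "cat" : NP
  [2,3] "sent" : S/N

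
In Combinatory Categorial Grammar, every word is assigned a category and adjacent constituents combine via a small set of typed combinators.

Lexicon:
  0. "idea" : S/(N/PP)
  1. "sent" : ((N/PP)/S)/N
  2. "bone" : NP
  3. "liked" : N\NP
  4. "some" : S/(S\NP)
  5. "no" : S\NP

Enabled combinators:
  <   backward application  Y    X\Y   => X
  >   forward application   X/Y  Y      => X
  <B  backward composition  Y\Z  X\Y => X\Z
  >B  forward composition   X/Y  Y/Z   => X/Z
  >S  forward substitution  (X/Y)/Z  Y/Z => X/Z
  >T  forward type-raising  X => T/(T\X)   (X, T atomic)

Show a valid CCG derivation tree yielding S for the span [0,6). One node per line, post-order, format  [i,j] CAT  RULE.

[0,1] S/(N/PP)  lex  "idea"
[1,2] ((N/PP)/S)/N  lex  "sent"
[2,3] NP  lex  "bone"
[3,4] N\NP  lex  "liked"
[2,4] N  <  k=3
[1,4] (N/PP)/S  >  k=2
[4,5] S/(S\NP)  lex  "some"
[5,6] S\NP  lex  "no"
[4,6] S  >  k=5
[1,6] N/PP  >  k=4
[0,6] S  >  k=1

[0,6] S   >
  [0,1] "idea" : S/(N/PP)
  [1,6] N/PP   >
    [1,4] (N/PP)/S   >
      [1,2] "sent" : ((N/PP)/S)/N
      [2,4] N   <
        [2,3] "bone" : NP
        [3,4] "liked" : N\NP
    [4,6] S   >
      [4,5] "some" : S/(S\NP)
      [5,6] "no" : S\NP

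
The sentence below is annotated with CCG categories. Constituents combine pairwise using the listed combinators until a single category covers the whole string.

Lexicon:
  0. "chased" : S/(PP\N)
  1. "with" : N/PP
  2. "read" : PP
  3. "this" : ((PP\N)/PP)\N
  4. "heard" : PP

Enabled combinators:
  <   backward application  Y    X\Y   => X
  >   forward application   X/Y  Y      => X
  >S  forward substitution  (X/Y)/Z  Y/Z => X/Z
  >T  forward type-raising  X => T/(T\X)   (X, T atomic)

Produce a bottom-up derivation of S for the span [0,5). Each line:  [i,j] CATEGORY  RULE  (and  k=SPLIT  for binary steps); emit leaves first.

[0,5] S   >
  [0,1] "chased" : S/(PP\N)
  [1,5] PP\N   >
    [1,4] (PP\N)/PP   <
      [1,3] N   >
        [1,2] "with" : N/PP
        [2,3] "read" : PP
      [3,4] "this" : ((PP\N)/PP)\N
    [4,5] "heard" : PP

[0,1] S/(PP\N)  lex  "chased"
[1,2] N/PP  lex  "with"
[2,3] PP  lex  "read"
[1,3] N  >  k=2
[3,4] ((PP\N)/PP)\N  lex  "this"
[1,4] (PP\N)/PP  <  k=3
[4,5] PP  lex  "heard"
[1,5] PP\N  >  k=4
[0,5] S  >  k=1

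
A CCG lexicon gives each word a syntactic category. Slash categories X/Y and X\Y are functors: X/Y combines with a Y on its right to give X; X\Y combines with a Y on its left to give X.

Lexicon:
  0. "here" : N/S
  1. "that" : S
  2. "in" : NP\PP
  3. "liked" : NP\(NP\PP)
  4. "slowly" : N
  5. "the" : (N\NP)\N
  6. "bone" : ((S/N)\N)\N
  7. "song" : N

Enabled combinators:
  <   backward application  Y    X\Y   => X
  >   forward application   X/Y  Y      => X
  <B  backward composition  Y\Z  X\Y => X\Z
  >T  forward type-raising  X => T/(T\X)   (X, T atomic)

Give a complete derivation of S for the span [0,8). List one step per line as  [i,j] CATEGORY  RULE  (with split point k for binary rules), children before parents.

[0,1] N/S  lex  "here"
[1,2] S  lex  "that"
[0,2] N  >  k=1
[2,3] NP\PP  lex  "in"
[3,4] NP\(NP\PP)  lex  "liked"
[2,4] NP  <  k=3
[4,5] N  lex  "slowly"
[5,6] (N\NP)\N  lex  "the"
[4,6] N\NP  <  k=5
[2,6] N  <  k=4
[6,7] ((S/N)\N)\N  lex  "bone"
[2,7] (S/N)\N  <  k=6
[0,7] S/N  <  k=2
[7,8] N  lex  "song"
[0,8] S  >  k=7

[0,8] S   >
  [0,7] S/N   <
    [0,2] N   >
      [0,1] "here" : N/S
      [1,2] "that" : S
    [2,7] (S/N)\N   <
      [2,6] N   <
        [2,4] NP   <
          [2,3] "in" : NP\PP
          [3,4] "liked" : NP\(NP\PP)
        [4,6] N\NP   <
          [4,5] "slowly" : N
          [5,6] "the" : (N\NP)\N
      [6,7] "bone" : ((S/N)\N)\N
  [7,8] "song" : N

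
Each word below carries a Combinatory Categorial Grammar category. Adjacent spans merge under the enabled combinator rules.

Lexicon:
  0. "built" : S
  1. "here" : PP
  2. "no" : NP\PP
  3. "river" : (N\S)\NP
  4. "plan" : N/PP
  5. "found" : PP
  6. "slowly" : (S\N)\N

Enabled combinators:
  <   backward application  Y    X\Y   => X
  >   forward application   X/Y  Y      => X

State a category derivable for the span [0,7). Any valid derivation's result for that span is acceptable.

[0,7] S   <
  [0,4] N   <
    [0,1] "built" : S
    [1,4] N\S   <
      [1,3] NP   <
        [1,2] "here" : PP
        [2,3] "no" : NP\PP
      [3,4] "river" : (N\S)\NP
  [4,7] S\N   <
    [4,6] N   >
      [4,5] "plan" : N/PP
      [5,6] "found" : PP
    [6,7] "slowly" : (S\N)\N

S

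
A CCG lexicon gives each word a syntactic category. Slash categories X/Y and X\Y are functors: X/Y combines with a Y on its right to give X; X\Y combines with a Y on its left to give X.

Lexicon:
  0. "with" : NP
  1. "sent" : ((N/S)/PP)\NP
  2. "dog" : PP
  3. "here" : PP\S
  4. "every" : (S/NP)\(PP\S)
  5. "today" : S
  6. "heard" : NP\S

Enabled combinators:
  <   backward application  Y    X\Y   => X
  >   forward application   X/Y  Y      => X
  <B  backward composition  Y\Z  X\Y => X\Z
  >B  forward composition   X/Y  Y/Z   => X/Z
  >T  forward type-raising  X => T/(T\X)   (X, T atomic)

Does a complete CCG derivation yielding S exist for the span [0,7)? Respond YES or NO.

NO

NP ((N/S)/PP)\NP PP PP\S (S/NP)\(PP\S) S NP\S
CKY chart[0,7] = {N, N/(NP\NP), N/(N\N), N/(S\S), NP/(NP\N), PP/(PP\N), S/(S\N)}; S ∉ chart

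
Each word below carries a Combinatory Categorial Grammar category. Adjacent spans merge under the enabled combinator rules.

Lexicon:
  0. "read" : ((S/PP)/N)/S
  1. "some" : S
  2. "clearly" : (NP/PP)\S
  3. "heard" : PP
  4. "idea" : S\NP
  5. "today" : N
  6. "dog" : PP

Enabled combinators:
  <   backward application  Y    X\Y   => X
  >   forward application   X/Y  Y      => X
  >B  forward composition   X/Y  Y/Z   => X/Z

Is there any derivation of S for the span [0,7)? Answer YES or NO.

YES

[0,7] S   >
  [0,6] S/PP   >
    [0,5] (S/PP)/N   >
      [0,1] "read" : ((S/PP)/N)/S
      [1,5] S   <
        [1,4] NP   >
          [1,3] NP/PP   <
            [1,2] "some" : S
            [2,3] "clearly" : (NP/PP)\S
          [3,4] "heard" : PP
        [4,5] "idea" : S\NP
    [5,6] "today" : N
  [6,7] "dog" : PP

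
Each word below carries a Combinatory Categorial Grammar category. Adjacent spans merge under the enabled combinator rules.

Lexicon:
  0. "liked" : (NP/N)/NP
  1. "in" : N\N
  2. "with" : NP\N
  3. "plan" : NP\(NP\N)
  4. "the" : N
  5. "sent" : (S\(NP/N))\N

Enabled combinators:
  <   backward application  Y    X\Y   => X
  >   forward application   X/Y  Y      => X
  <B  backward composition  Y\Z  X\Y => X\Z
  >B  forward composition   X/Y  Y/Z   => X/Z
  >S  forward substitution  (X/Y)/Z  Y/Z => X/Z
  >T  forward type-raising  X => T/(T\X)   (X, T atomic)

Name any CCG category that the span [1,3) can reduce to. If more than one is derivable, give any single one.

[0,6] S   <
  [0,4] NP/N   >
    [0,1] "liked" : (NP/N)/NP
    [1,4] NP   <
      [1,3] NP\N   <B
        [1,2] "in" : N\N
        [2,3] "with" : NP\N
      [3,4] "plan" : NP\(NP\N)
  [4,6] S\(NP/N)   <
    [4,5] "the" : N
    [5,6] "sent" : (S\(NP/N))\N

NP\N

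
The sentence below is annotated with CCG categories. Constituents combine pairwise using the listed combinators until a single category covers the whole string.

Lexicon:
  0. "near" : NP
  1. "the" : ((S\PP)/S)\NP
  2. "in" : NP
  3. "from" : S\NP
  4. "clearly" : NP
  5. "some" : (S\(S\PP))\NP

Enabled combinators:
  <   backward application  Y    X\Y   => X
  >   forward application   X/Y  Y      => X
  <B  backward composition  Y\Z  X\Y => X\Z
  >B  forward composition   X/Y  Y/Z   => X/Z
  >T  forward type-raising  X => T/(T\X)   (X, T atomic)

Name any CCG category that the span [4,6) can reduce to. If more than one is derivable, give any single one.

S\(S\PP)

[0,6] S   <
  [0,4] S\PP   >
    [0,2] (S\PP)/S   <
      [0,1] "near" : NP
      [1,2] "the" : ((S\PP)/S)\NP
    [2,4] S   >
      [2,3] S/(S\NP)   >T
        [2,3] "in" : NP
      [3,4] "from" : S\NP
  [4,6] S\(S\PP)   <
    [4,5] "clearly" : NP
    [5,6] "some" : (S\(S\PP))\NP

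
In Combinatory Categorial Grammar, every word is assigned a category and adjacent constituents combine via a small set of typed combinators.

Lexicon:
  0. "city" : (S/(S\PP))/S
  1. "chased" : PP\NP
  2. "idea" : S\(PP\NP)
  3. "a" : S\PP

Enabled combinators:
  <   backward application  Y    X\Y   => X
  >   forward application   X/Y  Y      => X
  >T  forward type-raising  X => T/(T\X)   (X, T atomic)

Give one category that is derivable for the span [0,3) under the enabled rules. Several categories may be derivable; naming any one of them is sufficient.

[0,4] S   >
  [0,3] S/(S\PP)   >
    [0,1] "city" : (S/(S\PP))/S
    [1,3] S   <
      [1,2] "chased" : PP\NP
      [2,3] "idea" : S\(PP\NP)
  [3,4] "a" : S\PP

S/(S\PP)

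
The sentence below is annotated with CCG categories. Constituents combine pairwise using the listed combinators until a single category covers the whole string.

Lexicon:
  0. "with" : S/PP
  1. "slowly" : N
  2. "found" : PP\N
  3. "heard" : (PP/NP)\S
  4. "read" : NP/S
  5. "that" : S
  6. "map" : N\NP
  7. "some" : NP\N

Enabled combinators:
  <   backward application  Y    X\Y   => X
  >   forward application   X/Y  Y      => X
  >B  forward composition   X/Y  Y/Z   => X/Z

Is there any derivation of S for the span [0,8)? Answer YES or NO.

NO

S/PP N PP\N (PP/NP)\S NP/S S N\NP NP\N
CKY chart[0,8] = {PP}; S ∉ chart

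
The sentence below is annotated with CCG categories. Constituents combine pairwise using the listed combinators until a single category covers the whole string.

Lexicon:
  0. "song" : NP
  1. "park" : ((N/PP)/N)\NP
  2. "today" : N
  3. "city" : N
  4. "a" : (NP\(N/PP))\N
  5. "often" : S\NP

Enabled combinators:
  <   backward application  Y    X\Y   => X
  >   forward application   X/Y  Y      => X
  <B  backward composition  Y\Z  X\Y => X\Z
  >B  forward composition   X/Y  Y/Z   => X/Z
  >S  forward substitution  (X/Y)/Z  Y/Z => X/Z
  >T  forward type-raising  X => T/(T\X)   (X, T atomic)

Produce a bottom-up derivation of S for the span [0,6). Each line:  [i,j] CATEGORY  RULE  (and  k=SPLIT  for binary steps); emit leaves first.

[0,1] NP  lex  "song"
[1,2] ((N/PP)/N)\NP  lex  "park"
[0,2] (N/PP)/N  <  k=1
[2,3] N  lex  "today"
[0,3] N/PP  >  k=2
[3,4] N  lex  "city"
[4,5] (NP\(N/PP))\N  lex  "a"
[3,5] NP\(N/PP)  <  k=4
[0,5] NP  <  k=3
[5,6] S\NP  lex  "often"
[0,6] S  <  k=5

[0,6] S   <
  [0,5] NP   <
    [0,3] N/PP   >
      [0,2] (N/PP)/N   <
        [0,1] "song" : NP
        [1,2] "park" : ((N/PP)/N)\NP
      [2,3] "today" : N
    [3,5] NP\(N/PP)   <
      [3,4] "city" : N
      [4,5] "a" : (NP\(N/PP))\N
  [5,6] "often" : S\NP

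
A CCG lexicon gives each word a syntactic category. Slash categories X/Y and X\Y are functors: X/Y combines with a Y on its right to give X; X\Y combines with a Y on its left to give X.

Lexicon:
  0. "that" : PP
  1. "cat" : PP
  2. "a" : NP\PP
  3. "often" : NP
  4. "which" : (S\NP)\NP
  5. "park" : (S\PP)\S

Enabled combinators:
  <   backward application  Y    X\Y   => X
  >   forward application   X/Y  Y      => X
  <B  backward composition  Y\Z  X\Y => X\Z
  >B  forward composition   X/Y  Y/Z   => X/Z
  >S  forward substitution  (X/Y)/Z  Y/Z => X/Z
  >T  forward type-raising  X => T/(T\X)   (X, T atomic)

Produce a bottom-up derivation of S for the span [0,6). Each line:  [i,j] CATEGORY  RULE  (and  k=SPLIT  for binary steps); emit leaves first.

[0,6] S   >
  [0,1] S/(S\PP)   >T
    [0,1] "that" : PP
  [1,6] S\PP   <
    [1,5] S   <
      [1,3] NP   >
        [1,2] NP/(NP\PP)   >T
          [1,2] "cat" : PP
        [2,3] "a" : NP\PP
      [3,5] S\NP   <
        [3,4] "often" : NP
        [4,5] "which" : (S\NP)\NP
    [5,6] "park" : (S\PP)\S

[0,1] PP  lex  "that"
[0,1] S/(S\PP)  >T
[1,2] PP  lex  "cat"
[1,2] NP/(NP\PP)  >T
[2,3] NP\PP  lex  "a"
[1,3] NP  >  k=2
[3,4] NP  lex  "often"
[4,5] (S\NP)\NP  lex  "which"
[3,5] S\NP  <  k=4
[1,5] S  <  k=3
[5,6] (S\PP)\S  lex  "park"
[1,6] S\PP  <  k=5
[0,6] S  >  k=1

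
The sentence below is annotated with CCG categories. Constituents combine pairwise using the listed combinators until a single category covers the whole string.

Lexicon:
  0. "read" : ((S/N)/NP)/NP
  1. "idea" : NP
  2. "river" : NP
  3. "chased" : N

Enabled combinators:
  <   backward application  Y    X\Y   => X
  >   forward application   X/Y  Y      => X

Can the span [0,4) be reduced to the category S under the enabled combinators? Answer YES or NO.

[0,4] S   >
  [0,3] S/N   >
    [0,2] (S/N)/NP   >
      [0,1] "read" : ((S/N)/NP)/NP
      [1,2] "idea" : NP
    [2,3] "river" : NP
  [3,4] "chased" : N

YES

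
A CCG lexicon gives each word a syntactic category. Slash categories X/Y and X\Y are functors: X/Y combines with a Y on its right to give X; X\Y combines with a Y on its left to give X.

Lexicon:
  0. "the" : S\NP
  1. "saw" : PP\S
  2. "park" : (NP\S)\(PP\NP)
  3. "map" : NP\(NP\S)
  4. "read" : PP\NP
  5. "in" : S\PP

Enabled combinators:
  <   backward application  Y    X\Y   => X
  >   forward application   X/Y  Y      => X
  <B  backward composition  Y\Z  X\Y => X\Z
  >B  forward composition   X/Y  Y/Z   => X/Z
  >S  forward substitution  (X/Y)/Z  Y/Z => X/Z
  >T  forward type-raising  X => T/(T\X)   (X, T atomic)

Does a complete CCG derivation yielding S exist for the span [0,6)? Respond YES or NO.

[0,6] S   <
  [0,4] NP   <
    [0,3] NP\S   <
      [0,2] PP\NP   <B
        [0,1] "the" : S\NP
        [1,2] "saw" : PP\S
      [2,3] "park" : (NP\S)\(PP\NP)
    [3,4] "map" : NP\(NP\S)
  [4,6] S\NP   <B
    [4,5] "read" : PP\NP
    [5,6] "in" : S\PP

YES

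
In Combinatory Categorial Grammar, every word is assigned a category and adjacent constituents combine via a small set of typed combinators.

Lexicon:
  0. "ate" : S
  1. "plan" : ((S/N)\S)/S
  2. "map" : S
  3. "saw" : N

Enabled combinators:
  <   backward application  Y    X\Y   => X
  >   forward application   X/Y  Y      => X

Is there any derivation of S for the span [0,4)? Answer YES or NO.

YES

[0,4] S   >
  [0,3] S/N   <
    [0,1] "ate" : S
    [1,3] (S/N)\S   >
      [1,2] "plan" : ((S/N)\S)/S
      [2,3] "map" : S
  [3,4] "saw" : N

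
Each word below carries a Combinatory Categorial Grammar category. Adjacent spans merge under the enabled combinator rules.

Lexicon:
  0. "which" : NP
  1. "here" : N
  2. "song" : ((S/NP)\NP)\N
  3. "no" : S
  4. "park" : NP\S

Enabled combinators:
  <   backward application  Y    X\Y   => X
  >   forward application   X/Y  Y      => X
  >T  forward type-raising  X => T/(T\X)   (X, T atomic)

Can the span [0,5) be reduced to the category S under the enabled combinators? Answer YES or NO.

YES

[0,5] S   >
  [0,3] S/NP   <
    [0,1] "which" : NP
    [1,3] (S/NP)\NP   <
      [1,2] "here" : N
      [2,3] "song" : ((S/NP)\NP)\N
  [3,5] NP   <
    [3,4] "no" : S
    [4,5] "park" : NP\S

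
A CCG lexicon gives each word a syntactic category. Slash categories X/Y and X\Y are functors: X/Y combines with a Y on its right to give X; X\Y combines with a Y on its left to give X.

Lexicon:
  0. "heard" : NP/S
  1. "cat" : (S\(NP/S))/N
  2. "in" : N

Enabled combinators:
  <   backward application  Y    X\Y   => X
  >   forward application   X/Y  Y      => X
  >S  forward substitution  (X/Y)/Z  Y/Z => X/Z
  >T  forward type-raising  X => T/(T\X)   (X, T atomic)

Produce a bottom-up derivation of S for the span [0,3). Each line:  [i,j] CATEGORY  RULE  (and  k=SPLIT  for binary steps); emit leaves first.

[0,3] S   <
  [0,1] "heard" : NP/S
  [1,3] S\(NP/S)   >
    [1,2] "cat" : (S\(NP/S))/N
    [2,3] "in" : N

[0,1] NP/S  lex  "heard"
[1,2] (S\(NP/S))/N  lex  "cat"
[2,3] N  lex  "in"
[1,3] S\(NP/S)  >  k=2
[0,3] S  <  k=1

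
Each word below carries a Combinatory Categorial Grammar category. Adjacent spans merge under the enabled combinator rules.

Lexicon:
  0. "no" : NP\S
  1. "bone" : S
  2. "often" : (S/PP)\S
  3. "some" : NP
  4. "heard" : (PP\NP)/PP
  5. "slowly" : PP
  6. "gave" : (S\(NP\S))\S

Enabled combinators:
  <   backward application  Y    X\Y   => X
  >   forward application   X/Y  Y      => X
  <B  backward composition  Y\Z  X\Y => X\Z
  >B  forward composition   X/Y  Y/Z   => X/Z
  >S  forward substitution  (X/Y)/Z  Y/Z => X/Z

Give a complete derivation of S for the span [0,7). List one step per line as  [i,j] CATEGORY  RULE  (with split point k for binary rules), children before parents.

[0,7] S   <
  [0,1] "no" : NP\S
  [1,7] S\(NP\S)   <
    [1,6] S   >
      [1,3] S/PP   <
        [1,2] "bone" : S
        [2,3] "often" : (S/PP)\S
      [3,6] PP   <
        [3,4] "some" : NP
        [4,6] PP\NP   >
          [4,5] "heard" : (PP\NP)/PP
          [5,6] "slowly" : PP
    [6,7] "gave" : (S\(NP\S))\S

[0,1] NP\S  lex  "no"
[1,2] S  lex  "bone"
[2,3] (S/PP)\S  lex  "often"
[1,3] S/PP  <  k=2
[3,4] NP  lex  "some"
[4,5] (PP\NP)/PP  lex  "heard"
[5,6] PP  lex  "slowly"
[4,6] PP\NP  >  k=5
[3,6] PP  <  k=4
[1,6] S  >  k=3
[6,7] (S\(NP\S))\S  lex  "gave"
[1,7] S\(NP\S)  <  k=6
[0,7] S  <  k=1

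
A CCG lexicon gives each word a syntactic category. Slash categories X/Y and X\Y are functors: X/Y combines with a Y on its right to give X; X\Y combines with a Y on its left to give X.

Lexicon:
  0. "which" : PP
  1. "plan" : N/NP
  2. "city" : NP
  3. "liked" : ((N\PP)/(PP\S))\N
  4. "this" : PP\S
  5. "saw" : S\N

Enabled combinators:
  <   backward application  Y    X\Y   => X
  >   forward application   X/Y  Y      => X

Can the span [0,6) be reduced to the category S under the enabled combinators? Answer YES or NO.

[0,6] S   <
  [0,5] N   <
    [0,1] "which" : PP
    [1,5] N\PP   >
      [1,4] (N\PP)/(PP\S)   <
        [1,3] N   >
          [1,2] "plan" : N/NP
          [2,3] "city" : NP
        [3,4] "liked" : ((N\PP)/(PP\S))\N
      [4,5] "this" : PP\S
  [5,6] "saw" : S\N

YES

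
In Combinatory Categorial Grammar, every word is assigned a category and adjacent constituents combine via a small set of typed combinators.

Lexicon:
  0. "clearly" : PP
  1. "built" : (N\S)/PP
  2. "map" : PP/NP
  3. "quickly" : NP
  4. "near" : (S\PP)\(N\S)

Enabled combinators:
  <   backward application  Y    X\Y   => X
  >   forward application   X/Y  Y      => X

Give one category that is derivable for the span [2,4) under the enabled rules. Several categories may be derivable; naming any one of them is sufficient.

PP

[0,5] S   <
  [0,1] "clearly" : PP
  [1,5] S\PP   <
    [1,4] N\S   >
      [1,2] "built" : (N\S)/PP
      [2,4] PP   >
        [2,3] "map" : PP/NP
        [3,4] "quickly" : NP
    [4,5] "near" : (S\PP)\(N\S)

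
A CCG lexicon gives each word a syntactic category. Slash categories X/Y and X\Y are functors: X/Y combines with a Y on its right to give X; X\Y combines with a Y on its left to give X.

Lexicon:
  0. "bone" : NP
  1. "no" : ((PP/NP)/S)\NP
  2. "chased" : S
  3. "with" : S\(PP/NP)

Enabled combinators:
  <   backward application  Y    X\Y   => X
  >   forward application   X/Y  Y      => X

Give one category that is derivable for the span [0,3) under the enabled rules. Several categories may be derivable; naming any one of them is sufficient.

[0,4] S   <
  [0,3] PP/NP   >
    [0,2] (PP/NP)/S   <
      [0,1] "bone" : NP
      [1,2] "no" : ((PP/NP)/S)\NP
    [2,3] "chased" : S
  [3,4] "with" : S\(PP/NP)

PP/NP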